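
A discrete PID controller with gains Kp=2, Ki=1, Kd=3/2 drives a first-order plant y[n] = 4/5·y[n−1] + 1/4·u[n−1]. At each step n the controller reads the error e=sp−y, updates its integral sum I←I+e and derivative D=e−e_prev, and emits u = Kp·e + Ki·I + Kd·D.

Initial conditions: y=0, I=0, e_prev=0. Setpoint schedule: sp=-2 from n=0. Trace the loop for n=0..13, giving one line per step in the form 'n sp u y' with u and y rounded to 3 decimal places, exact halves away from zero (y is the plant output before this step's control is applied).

0 -2 -9.000 0.000
1 -2 2.125 -2.250
2 -2 -5.416 -1.269
3 -2 0.276 -2.369
4 -2 -3.448 -1.826
5 -2 -0.572 -2.323
6 -2 -2.441 -2.001
7 -2 -1.012 -2.211
8 -2 -1.967 -2.022
9 -2 -1.268 -2.110
10 -2 -1.762 -2.005
11 -2 -1.422 -2.044
12 -2 -1.677 -1.991
13 -2 -1.511 -2.012

(exact arithmetic carried between steps; '≈' marks a value shown rounded to 6 d.p. or computed from one; I and e_prev carry over from the previous line; the table rounds u and y to 3 d.p., halves away from zero)
n=0: y=0, sp=-2, e=sp−y=-2; I=-2, D=e−e_prev=-2; u=2·(-2)+1·(-2)+3/2·(-2)=-9; next y=4/5·0+1/4·(-9)=-2.25
n=1: y=-2.25, sp=-2, e=sp−y=0.25; I=-1.75, D=e−e_prev=2.25; u=2·0.25+1·(-1.75)+3/2·2.25=2.125; next y=4/5·(-2.25)+1/4·2.125=-1.26875
n=2: y=-1.26875, sp=-2, e=sp−y=-0.73125; I=-2.48125, D=e−e_prev=-0.98125; u=2·(-0.73125)+1·(-2.48125)+3/2·(-0.98125)=-5.415625; next y=4/5·(-1.26875)+1/4·(-5.415625)≈-2.368906
n=3: y≈-2.368906, sp=-2, e=sp−y≈0.368906; I≈-2.112344, D=e−e_prev≈1.100156; u=2·0.368906+1·(-2.112344)+3/2·1.100156≈0.275703; next y=4/5·(-2.368906)+1/4·0.275703≈-1.826199
n=4: y≈-1.826199, sp=-2, e=sp−y≈-0.173801; I≈-2.286145, D=e−e_prev≈-0.542707; u=2·(-0.173801)+1·(-2.286145)+3/2·(-0.542707)≈-3.447807; next y=4/5·(-1.826199)+1/4·(-3.447807)≈-2.322911
n=5: y≈-2.322911, sp=-2, e=sp−y≈0.322911; I≈-1.963233, D=e−e_prev≈0.496712; u=2·0.322911+1·(-1.963233)+3/2·0.496712≈-0.572344; next y=4/5·(-2.322911)+1/4·(-0.572344)≈-2.001415
n=6: y≈-2.001415, sp=-2, e=sp−y≈0.001415; I≈-1.961819, D=e−e_prev≈-0.321496; u=2·0.001415+1·(-1.961819)+3/2·(-0.321496)≈-2.441234; next y=4/5·(-2.001415)+1/4·(-2.441234)≈-2.211440
n=7: y≈-2.211440, sp=-2, e=sp−y≈0.211440; I≈-1.750379, D=e−e_prev≈0.210025; u=2·0.211440+1·(-1.750379)+3/2·0.210025≈-1.012460; next y=4/5·(-2.211440)+1/4·(-1.012460)≈-2.022267
n=8: y≈-2.022267, sp=-2, e=sp−y≈0.022267; I≈-1.728111, D=e−e_prev≈-0.189173; u=2·0.022267+1·(-1.728111)+3/2·(-0.189173)≈-1.967337; next y=4/5·(-2.022267)+1/4·(-1.967337)≈-2.109648
n=9: y≈-2.109648, sp=-2, e=sp−y≈0.109648; I≈-1.618463, D=e−e_prev≈0.087381; u=2·0.109648+1·(-1.618463)+3/2·0.087381≈-1.268097; next y=4/5·(-2.109648)+1/4·(-1.268097)≈-2.004742
n=10: y≈-2.004742, sp=-2, e=sp−y≈0.004742; I≈-1.613721, D=e−e_prev≈-0.104905; u=2·0.004742+1·(-1.613721)+3/2·(-0.104905)≈-1.761594; next y=4/5·(-2.004742)+1/4·(-1.761594)≈-2.044193
n=11: y≈-2.044193, sp=-2, e=sp−y≈0.044193; I≈-1.569528, D=e−e_prev≈0.039450; u=2·0.044193+1·(-1.569528)+3/2·0.039450≈-1.421968; next y=4/5·(-2.044193)+1/4·(-1.421968)≈-1.990846
n=12: y≈-1.990846, sp=-2, e=sp−y≈-0.009154; I≈-1.578682, D=e−e_prev≈-0.053346; u=2·(-0.009154)+1·(-1.578682)+3/2·(-0.053346)≈-1.677010; next y=4/5·(-1.990846)+1/4·(-1.677010)≈-2.011929
n=13: y≈-2.011929, sp=-2, e=sp−y≈0.011929; I≈-1.566753, D=e−e_prev≈0.021083; u=2·0.011929+1·(-1.566753)+3/2·0.021083≈-1.511270; next y=4/5·(-2.011929)+1/4·(-1.511270)≈-1.987361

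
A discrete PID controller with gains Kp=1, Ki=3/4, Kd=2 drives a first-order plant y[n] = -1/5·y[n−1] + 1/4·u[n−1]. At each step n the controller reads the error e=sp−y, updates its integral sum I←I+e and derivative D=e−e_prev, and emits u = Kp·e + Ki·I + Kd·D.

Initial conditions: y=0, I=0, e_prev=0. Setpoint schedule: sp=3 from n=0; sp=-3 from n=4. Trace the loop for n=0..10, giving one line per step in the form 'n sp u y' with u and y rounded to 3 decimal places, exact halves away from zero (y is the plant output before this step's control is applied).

(exact arithmetic carried between steps; '≈' marks a value shown rounded to 6 d.p. or computed from one; I and e_prev carry over from the previous line; the table rounds u and y to 3 d.p., halves away from zero)
n=0: y=0, sp=3, e=sp−y=3; I=3, D=e−e_prev=3; u=1·3+3/4·3+2·3=11.25; next y=-1/5·0+1/4·11.25=2.8125
n=1: y=2.8125, sp=3, e=sp−y=0.1875; I=3.1875, D=e−e_prev=-2.8125; u=1·0.1875+3/4·3.1875+2·(-2.8125)=-3.046875; next y=-1/5·2.8125+1/4·(-3.046875)≈-1.324219
n=2: y≈-1.324219, sp=3, e=sp−y≈4.324219; I≈7.511719, D=e−e_prev≈4.136719; u=1·4.324219+3/4·7.511719+2·4.136719≈18.231445; next y=-1/5·(-1.324219)+1/4·18.231445≈4.822705
n=3: y≈4.822705, sp=3, e=sp−y≈-1.822705; I≈5.689014, D=e−e_prev≈-6.146924; u=1·(-1.822705)+3/4·5.689014+2·(-6.146924)≈-9.849792; next y=-1/5·4.822705+1/4·(-9.849792)≈-3.426989
n=4: y≈-3.426989, sp=-3, e=sp−y≈0.426989; I≈6.116003, D=e−e_prev≈2.249694; u=1·0.426989+3/4·6.116003+2·2.249694≈9.513380; next y=-1/5·(-3.426989)+1/4·9.513380≈3.063743
n=5: y≈3.063743, sp=-3, e=sp−y≈-6.063743; I≈0.052260, D=e−e_prev≈-6.490732; u=1·(-6.063743)+3/4·0.052260+2·(-6.490732)≈-19.006011; next y=-1/5·3.063743+1/4·(-19.006011)≈-5.364251
n=6: y≈-5.364251, sp=-3, e=sp−y≈2.364251; I≈2.416511, D=e−e_prev≈8.427994; u=1·2.364251+3/4·2.416511+2·8.427994≈21.032623; next y=-1/5·(-5.364251)+1/4·21.032623≈6.331006
n=7: y≈6.331006, sp=-3, e=sp−y≈-9.331006; I≈-6.914495, D=e−e_prev≈-11.695258; u=1·(-9.331006)+3/4·(-6.914495)+2·(-11.695258)≈-37.907392; next y=-1/5·6.331006+1/4·(-37.907392)≈-10.743049
n=8: y≈-10.743049, sp=-3, e=sp−y≈7.743049; I≈0.828555, D=e−e_prev≈17.074055; u=1·7.743049+3/4·0.828555+2·17.074055≈42.512576; next y=-1/5·(-10.743049)+1/4·42.512576≈12.776754
n=9: y≈12.776754, sp=-3, e=sp−y≈-15.776754; I≈-14.948199, D=e−e_prev≈-23.519803; u=1·(-15.776754)+3/4·(-14.948199)+2·(-23.519803)≈-74.027509; next y=-1/5·12.776754+1/4·(-74.027509)≈-21.062228
n=10: y≈-21.062228, sp=-3, e=sp−y≈18.062228; I≈3.114029, D=e−e_prev≈33.838982; u=1·18.062228+3/4·3.114029+2·33.838982≈88.075714; next y=-1/5·(-21.062228)+1/4·88.075714≈26.231374

0 3 11.250 0.000
1 3 -3.047 2.813
2 3 18.231 -1.324
3 3 -9.850 4.823
4 -3 9.513 -3.427
5 -3 -19.006 3.064
6 -3 21.033 -5.364
7 -3 -37.907 6.331
8 -3 42.513 -10.743
9 -3 -74.028 12.777
10 -3 88.076 -21.062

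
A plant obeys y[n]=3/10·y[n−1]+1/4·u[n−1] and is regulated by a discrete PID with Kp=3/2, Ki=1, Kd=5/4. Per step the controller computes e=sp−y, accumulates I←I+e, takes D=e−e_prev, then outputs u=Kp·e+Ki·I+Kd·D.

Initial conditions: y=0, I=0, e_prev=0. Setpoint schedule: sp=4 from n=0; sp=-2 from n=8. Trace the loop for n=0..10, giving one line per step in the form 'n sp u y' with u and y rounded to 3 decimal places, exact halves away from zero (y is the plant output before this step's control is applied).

0 4 15.000 0.000
1 4 -0.063 3.750
2 4 14.777 1.109
3 4 3.426 4.027
4 4 14.405 2.065
5 4 5.802 4.221
6 4 13.917 2.717
7 4 7.404 4.294
8 -2 -9.087 3.139
9 -2 8.590 -1.330
10 -2 -9.211 1.748

(exact arithmetic carried between steps; '≈' marks a value shown rounded to 6 d.p. or computed from one; I and e_prev carry over from the previous line; the table rounds u and y to 3 d.p., halves away from zero)
n=0: y=0, sp=4, e=sp−y=4; I=4, D=e−e_prev=4; u=3/2·4+1·4+5/4·4=15; next y=3/10·0+1/4·15=3.75
n=1: y=3.75, sp=4, e=sp−y=0.25; I=4.25, D=e−e_prev=-3.75; u=3/2·0.25+1·4.25+5/4·(-3.75)=-0.0625; next y=3/10·3.75+1/4·(-0.0625)=1.109375
n=2: y=1.109375, sp=4, e=sp−y=2.890625; I=7.140625, D=e−e_prev=2.640625; u=3/2·2.890625+1·7.140625+5/4·2.640625≈14.777344; next y=3/10·1.109375+1/4·14.777344≈4.027148
n=3: y≈4.027148, sp=4, e=sp−y≈-0.027148; I≈7.113477, D=e−e_prev≈-2.917773; u=3/2·(-0.027148)+1·7.113477+5/4·(-2.917773)≈3.425537; next y=3/10·4.027148+1/4·3.425537≈2.064529
n=4: y≈2.064529, sp=4, e=sp−y≈1.935471; I≈9.048948, D=e−e_prev≈1.962620; u=3/2·1.935471+1·9.048948+5/4·1.962620≈14.405429; next y=3/10·2.064529+1/4·14.405429≈4.220716
n=5: y≈4.220716, sp=4, e=sp−y≈-0.220716; I≈8.828232, D=e−e_prev≈-2.156187; u=3/2·(-0.220716)+1·8.828232+5/4·(-2.156187)≈5.801924; next y=3/10·4.220716+1/4·5.801924≈2.716696
n=6: y≈2.716696, sp=4, e=sp−y≈1.283304; I≈10.111536, D=e−e_prev≈1.504020; u=3/2·1.283304+1·10.111536+5/4·1.504020≈13.916517; next y=3/10·2.716696+1/4·13.916517≈4.294138
n=7: y≈4.294138, sp=4, e=sp−y≈-0.294138; I≈9.817398, D=e−e_prev≈-1.577442; u=3/2·(-0.294138)+1·9.817398+5/4·(-1.577442)≈7.404388; next y=3/10·4.294138+1/4·7.404388≈3.139338
n=8: y≈3.139338, sp=-2, e=sp−y≈-5.139338; I≈4.678060, D=e−e_prev≈-4.845200; u=3/2·(-5.139338)+1·4.678060+5/4·(-4.845200)≈-9.087448; next y=3/10·3.139338+1/4·(-9.087448)≈-1.330061
n=9: y≈-1.330061, sp=-2, e=sp−y≈-0.669939; I≈4.008120, D=e−e_prev≈4.469399; u=3/2·(-0.669939)+1·4.008120+5/4·4.469399≈8.589960; next y=3/10·(-1.330061)+1/4·8.589960≈1.748472
n=10: y≈1.748472, sp=-2, e=sp−y≈-3.748472; I≈0.259648, D=e−e_prev≈-3.078532; u=3/2·(-3.748472)+1·0.259648+5/4·(-3.078532)≈-9.211225; next y=3/10·1.748472+1/4·(-9.211225)≈-1.778265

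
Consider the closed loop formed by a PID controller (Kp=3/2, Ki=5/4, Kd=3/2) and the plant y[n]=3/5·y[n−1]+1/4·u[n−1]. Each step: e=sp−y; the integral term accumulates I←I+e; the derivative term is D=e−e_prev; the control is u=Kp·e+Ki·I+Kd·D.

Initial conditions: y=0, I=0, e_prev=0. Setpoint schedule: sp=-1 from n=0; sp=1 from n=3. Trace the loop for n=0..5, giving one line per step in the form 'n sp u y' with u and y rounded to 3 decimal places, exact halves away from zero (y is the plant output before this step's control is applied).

0 -1 -4.250 0.000
1 -1 0.516 -1.063
2 -1 -3.354 -0.509
3 1 8.062 -1.144
4 1 -3.721 1.329
5 1 5.790 -0.133

(exact arithmetic carried between steps; '≈' marks a value shown rounded to 6 d.p. or computed from one; I and e_prev carry over from the previous line; the table rounds u and y to 3 d.p., halves away from zero)
n=0: y=0, sp=-1, e=sp−y=-1; I=-1, D=e−e_prev=-1; u=3/2·(-1)+5/4·(-1)+3/2·(-1)=-4.25; next y=3/5·0+1/4·(-4.25)=-1.0625
n=1: y=-1.0625, sp=-1, e=sp−y=0.0625; I=-0.9375, D=e−e_prev=1.0625; u=3/2·0.0625+5/4·(-0.9375)+3/2·1.0625=0.515625; next y=3/5·(-1.0625)+1/4·0.515625≈-0.508594
n=2: y≈-0.508594, sp=-1, e=sp−y≈-0.491406; I≈-1.428906, D=e−e_prev≈-0.553906; u=3/2·(-0.491406)+5/4·(-1.428906)+3/2·(-0.553906)≈-3.354102; next y=3/5·(-0.508594)+1/4·(-3.354102)≈-1.143682
n=3: y≈-1.143682, sp=1, e=sp−y≈2.143682; I≈0.714775, D=e−e_prev≈2.635088; u=3/2·2.143682+5/4·0.714775+3/2·2.635088≈8.061624; next y=3/5·(-1.143682)+1/4·8.061624≈1.329197
n=4: y≈1.329197, sp=1, e=sp−y≈-0.329197; I≈0.385578, D=e−e_prev≈-2.472879; u=3/2·(-0.329197)+5/4·0.385578+3/2·(-2.472879)≈-3.721140; next y=3/5·1.329197+1/4·(-3.721140)≈-0.132767
n=5: y≈-0.132767, sp=1, e=sp−y≈1.132767; I≈1.518345, D=e−e_prev≈1.461964; u=3/2·1.132767+5/4·1.518345+3/2·1.461964≈5.790028; next y=3/5·(-0.132767)+1/4·5.790028≈1.367847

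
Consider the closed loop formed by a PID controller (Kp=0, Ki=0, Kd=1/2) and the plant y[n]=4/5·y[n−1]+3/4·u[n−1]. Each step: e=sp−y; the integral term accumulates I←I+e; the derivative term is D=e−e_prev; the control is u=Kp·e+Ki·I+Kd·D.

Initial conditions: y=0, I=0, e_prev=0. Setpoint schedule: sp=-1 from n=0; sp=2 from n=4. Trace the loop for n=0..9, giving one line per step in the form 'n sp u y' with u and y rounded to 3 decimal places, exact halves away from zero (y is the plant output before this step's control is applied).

(exact arithmetic carried between steps; '≈' marks a value shown rounded to 6 d.p. or computed from one; I and e_prev carry over from the previous line; the table rounds u and y to 3 d.p., halves away from zero)
n=0: y=0, sp=-1, e=sp−y=-1; I=-1, D=e−e_prev=-1; u=0·(-1)+0·(-1)+1/2·(-1)=-0.5; next y=4/5·0+3/4·(-0.5)=-0.375
n=1: y=-0.375, sp=-1, e=sp−y=-0.625; I=-1.625, D=e−e_prev=0.375; u=0·(-0.625)+0·(-1.625)+1/2·0.375=0.1875; next y=4/5·(-0.375)+3/4·0.1875=-0.159375
n=2: y=-0.159375, sp=-1, e=sp−y=-0.840625; I=-2.465625, D=e−e_prev=-0.215625; u=0·(-0.840625)+0·(-2.465625)+1/2·(-0.215625)≈-0.107813; next y=4/5·(-0.159375)+3/4·(-0.107813)≈-0.208359
n=3: y≈-0.208359, sp=-1, e=sp−y≈-0.791641; I≈-3.257266, D=e−e_prev≈0.048984; u=0·(-0.791641)+0·(-3.257266)+1/2·0.048984≈0.024492; next y=4/5·(-0.208359)+3/4·0.024492≈-0.148318
n=4: y≈-0.148318, sp=2, e=sp−y≈2.148318; I≈-1.108947, D=e−e_prev≈2.939959; u=0·2.148318+0·(-1.108947)+1/2·2.939959≈1.469979; next y=4/5·(-0.148318)+3/4·1.469979≈0.983830
n=5: y≈0.983830, sp=2, e=sp−y≈1.016170; I≈-0.092777, D=e−e_prev≈-1.132148; u=0·1.016170+0·(-0.092777)+1/2·(-1.132148)≈-0.566074; next y=4/5·0.983830+3/4·(-0.566074)≈0.362508
n=6: y≈0.362508, sp=2, e=sp−y≈1.637492; I≈1.544714, D=e−e_prev≈0.621322; u=0·1.637492+0·1.544714+1/2·0.621322≈0.310661; next y=4/5·0.362508+3/4·0.310661≈0.523002
n=7: y≈0.523002, sp=2, e=sp−y≈1.476998; I≈3.021712, D=e−e_prev≈-0.160494; u=0·1.476998+0·3.021712+1/2·(-0.160494)≈-0.080247; next y=4/5·0.523002+3/4·(-0.080247)≈0.358217
n=8: y≈0.358217, sp=2, e=sp−y≈1.641783; I≈4.663496, D=e−e_prev≈0.164786; u=0·1.641783+0·4.663496+1/2·0.164786≈0.082393; next y=4/5·0.358217+3/4·0.082393≈0.348368
n=9: y≈0.348368, sp=2, e=sp−y≈1.651632; I≈6.315128, D=e−e_prev≈0.009849; u=0·1.651632+0·6.315128+1/2·0.009849≈0.004924; next y=4/5·0.348368+3/4·0.004924≈0.282388

0 -1 -0.500 0.000
1 -1 0.188 -0.375
2 -1 -0.108 -0.159
3 -1 0.024 -0.208
4 2 1.470 -0.148
5 2 -0.566 0.984
6 2 0.311 0.363
7 2 -0.080 0.523
8 2 0.082 0.358
9 2 0.005 0.348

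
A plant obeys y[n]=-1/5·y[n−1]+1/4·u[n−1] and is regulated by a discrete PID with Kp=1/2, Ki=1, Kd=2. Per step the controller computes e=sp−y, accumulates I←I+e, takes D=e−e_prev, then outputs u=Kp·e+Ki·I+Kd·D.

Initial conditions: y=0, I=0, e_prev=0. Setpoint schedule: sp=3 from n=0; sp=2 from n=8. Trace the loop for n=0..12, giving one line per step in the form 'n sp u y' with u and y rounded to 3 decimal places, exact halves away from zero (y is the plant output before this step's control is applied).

(exact arithmetic carried between steps; '≈' marks a value shown rounded to 6 d.p. or computed from one; I and e_prev carry over from the previous line; the table rounds u and y to 3 d.p., halves away from zero)
n=0: y=0, sp=3, e=sp−y=3; I=3, D=e−e_prev=3; u=1/2·3+1·3+2·3=10.5; next y=-1/5·0+1/4·10.5=2.625
n=1: y=2.625, sp=3, e=sp−y=0.375; I=3.375, D=e−e_prev=-2.625; u=1/2·0.375+1·3.375+2·(-2.625)=-1.6875; next y=-1/5·2.625+1/4·(-1.6875)=-0.946875
n=2: y=-0.946875, sp=3, e=sp−y=3.946875; I=7.321875, D=e−e_prev=3.571875; u=1/2·3.946875+1·7.321875+2·3.571875≈16.439063; next y=-1/5·(-0.946875)+1/4·16.439063≈4.299141
n=3: y≈4.299141, sp=3, e=sp−y≈-1.299141; I≈6.022734, D=e−e_prev≈-5.246016; u=1/2·(-1.299141)+1·6.022734+2·(-5.246016)≈-5.118867; next y=-1/5·4.299141+1/4·(-5.118867)≈-2.139545
n=4: y≈-2.139545, sp=3, e=sp−y≈5.139545; I≈11.162279, D=e−e_prev≈6.438686; u=1/2·5.139545+1·11.162279+2·6.438686≈26.609423; next y=-1/5·(-2.139545)+1/4·26.609423≈7.080265
n=5: y≈7.080265, sp=3, e=sp−y≈-4.080265; I≈7.082015, D=e−e_prev≈-9.219810; u=1/2·(-4.080265)+1·7.082015+2·(-9.219810)≈-13.397737; next y=-1/5·7.080265+1/4·(-13.397737)≈-4.765487
n=6: y≈-4.765487, sp=3, e=sp−y≈7.765487; I≈14.847502, D=e−e_prev≈11.845752; u=1/2·7.765487+1·14.847502+2·11.845752≈42.421749; next y=-1/5·(-4.765487)+1/4·42.421749≈11.558535
n=7: y≈11.558535, sp=3, e=sp−y≈-8.558535; I≈6.288967, D=e−e_prev≈-16.324022; u=1/2·(-8.558535)+1·6.288967+2·(-16.324022)≈-30.638344; next y=-1/5·11.558535+1/4·(-30.638344)≈-9.971293
n=8: y≈-9.971293, sp=2, e=sp−y≈11.971293; I≈18.260260, D=e−e_prev≈20.529828; u=1/2·11.971293+1·18.260260+2·20.529828≈65.305562; next y=-1/5·(-9.971293)+1/4·65.305562≈18.320649
n=9: y≈18.320649, sp=2, e=sp−y≈-16.320649; I≈1.939611, D=e−e_prev≈-28.291942; u=1/2·(-16.320649)+1·1.939611+2·(-28.291942)≈-62.804598; next y=-1/5·18.320649+1/4·(-62.804598)≈-19.365279
n=10: y≈-19.365279, sp=2, e=sp−y≈21.365279; I≈23.304890, D=e−e_prev≈37.685928; u=1/2·21.365279+1·23.304890+2·37.685928≈109.359386; next y=-1/5·(-19.365279)+1/4·109.359386≈31.212902
n=11: y≈31.212902, sp=2, e=sp−y≈-29.212902; I≈-5.908012, D=e−e_prev≈-50.578182; u=1/2·(-29.212902)+1·(-5.908012)+2·(-50.578182)≈-121.670827; next y=-1/5·31.212902+1/4·(-121.670827)≈-36.660287
n=12: y≈-36.660287, sp=2, e=sp−y≈38.660287; I≈32.752275, D=e−e_prev≈67.873190; u=1/2·38.660287+1·32.752275+2·67.873190≈187.828798; next y=-1/5·(-36.660287)+1/4·187.828798≈54.289257

0 3 10.500 0.000
1 3 -1.688 2.625
2 3 16.439 -0.947
3 3 -5.119 4.299
4 3 26.609 -2.140
5 3 -13.398 7.080
6 3 42.422 -4.765
7 3 -30.638 11.559
8 2 65.306 -9.971
9 2 -62.805 18.321
10 2 109.359 -19.365
11 2 -121.671 31.213
12 2 187.829 -36.660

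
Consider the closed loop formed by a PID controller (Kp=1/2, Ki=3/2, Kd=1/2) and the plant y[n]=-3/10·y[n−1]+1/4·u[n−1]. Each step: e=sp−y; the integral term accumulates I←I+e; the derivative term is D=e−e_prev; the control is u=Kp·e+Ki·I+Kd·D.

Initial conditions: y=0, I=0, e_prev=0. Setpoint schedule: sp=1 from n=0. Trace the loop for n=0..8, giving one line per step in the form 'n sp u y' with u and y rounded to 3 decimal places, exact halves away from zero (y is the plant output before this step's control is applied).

(exact arithmetic carried between steps; '≈' marks a value shown rounded to 6 d.p. or computed from one; I and e_prev carry over from the previous line; the table rounds u and y to 3 d.p., halves away from zero)
n=0: y=0, sp=1, e=sp−y=1; I=1, D=e−e_prev=1; u=1/2·1+3/2·1+1/2·1=2.5; next y=-3/10·0+1/4·2.5=0.625
n=1: y=0.625, sp=1, e=sp−y=0.375; I=1.375, D=e−e_prev=-0.625; u=1/2·0.375+3/2·1.375+1/2·(-0.625)=1.9375; next y=-3/10·0.625+1/4·1.9375=0.296875
n=2: y=0.296875, sp=1, e=sp−y=0.703125; I=2.078125, D=e−e_prev=0.328125; u=1/2·0.703125+3/2·2.078125+1/2·0.328125≈3.632813; next y=-3/10·0.296875+1/4·3.632813≈0.819141
n=3: y≈0.819141, sp=1, e=sp−y≈0.180859; I≈2.258984, D=e−e_prev≈-0.522266; u=1/2·0.180859+3/2·2.258984+1/2·(-0.522266)≈3.217773; next y=-3/10·0.819141+1/4·3.217773≈0.558701
n=4: y≈0.558701, sp=1, e=sp−y≈0.441299; I≈2.700283, D=e−e_prev≈0.260439; u=1/2·0.441299+3/2·2.700283+1/2·0.260439≈4.401294; next y=-3/10·0.558701+1/4·4.401294≈0.932713
n=5: y≈0.932713, sp=1, e=sp−y≈0.067287; I≈2.767570, D=e−e_prev≈-0.374012; u=1/2·0.067287+3/2·2.767570+1/2·(-0.374012)≈3.997993; next y=-3/10·0.932713+1/4·3.997993≈0.719684
n=6: y≈0.719684, sp=1, e=sp−y≈0.280316; I≈3.047886, D=e−e_prev≈0.213029; u=1/2·0.280316+3/2·3.047886+1/2·0.213029≈4.818501; next y=-3/10·0.719684+1/4·4.818501≈0.988720
n=7: y≈0.988720, sp=1, e=sp−y≈0.011280; I≈3.059166, D=e−e_prev≈-0.269036; u=1/2·0.011280+3/2·3.059166+1/2·(-0.269036)≈4.459871; next y=-3/10·0.988720+1/4·4.459871≈0.818352
n=8: y≈0.818352, sp=1, e=sp−y≈0.181648; I≈3.240814, D=e−e_prev≈0.170368; u=1/2·0.181648+3/2·3.240814+1/2·0.170368≈5.037230; next y=-3/10·0.818352+1/4·5.037230≈1.013802

0 1 2.500 0.000
1 1 1.938 0.625
2 1 3.633 0.297
3 1 3.218 0.819
4 1 4.401 0.559
5 1 3.998 0.933
6 1 4.819 0.720
7 1 4.460 0.989
8 1 5.037 0.818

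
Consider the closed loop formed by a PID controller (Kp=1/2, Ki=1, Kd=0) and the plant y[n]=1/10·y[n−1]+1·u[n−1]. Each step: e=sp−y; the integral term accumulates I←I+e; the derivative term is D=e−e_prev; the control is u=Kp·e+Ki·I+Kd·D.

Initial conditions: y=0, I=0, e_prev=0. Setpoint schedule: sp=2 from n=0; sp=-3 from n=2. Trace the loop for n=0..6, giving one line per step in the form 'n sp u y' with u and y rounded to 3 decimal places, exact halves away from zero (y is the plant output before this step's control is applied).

(exact arithmetic carried between steps; '≈' marks a value shown rounded to 6 d.p. or computed from one; I and e_prev carry over from the previous line; the table rounds u and y to 3 d.p., halves away from zero)
n=0: y=0, sp=2, e=sp−y=2; I=2, D=e−e_prev=2; u=1/2·2+1·2+0·2=3; next y=1/10·0+1·3=3
n=1: y=3, sp=2, e=sp−y=-1; I=1, D=e−e_prev=-3; u=1/2·(-1)+1·1+0·(-3)=0.5; next y=1/10·3+1·0.5=0.8
n=2: y=0.8, sp=-3, e=sp−y=-3.8; I=-2.8, D=e−e_prev=-2.8; u=1/2·(-3.8)+1·(-2.8)+0·(-2.8)=-4.7; next y=1/10·0.8+1·(-4.7)=-4.62
n=3: y=-4.62, sp=-3, e=sp−y=1.62; I=-1.18, D=e−e_prev=5.42; u=1/2·1.62+1·(-1.18)+0·5.42=-0.37; next y=1/10·(-4.62)+1·(-0.37)=-0.832
n=4: y=-0.832, sp=-3, e=sp−y=-2.168; I=-3.348, D=e−e_prev=-3.788; u=1/2·(-2.168)+1·(-3.348)+0·(-3.788)=-4.432; next y=1/10·(-0.832)+1·(-4.432)=-4.5152
n=5: y=-4.5152, sp=-3, e=sp−y=1.5152; I=-1.8328, D=e−e_prev=3.6832; u=1/2·1.5152+1·(-1.8328)+0·3.6832=-1.0752; next y=1/10·(-4.5152)+1·(-1.0752)=-1.52672
n=6: y=-1.52672, sp=-3, e=sp−y=-1.47328; I=-3.30608, D=e−e_prev=-2.98848; u=1/2·(-1.47328)+1·(-3.30608)+0·(-2.98848)=-4.04272; next y=1/10·(-1.52672)+1·(-4.04272)=-4.195392

0 2 3.000 0.000
1 2 0.500 3.000
2 -3 -4.700 0.800
3 -3 -0.370 -4.620
4 -3 -4.432 -0.832
5 -3 -1.075 -4.515
6 -3 -4.043 -1.527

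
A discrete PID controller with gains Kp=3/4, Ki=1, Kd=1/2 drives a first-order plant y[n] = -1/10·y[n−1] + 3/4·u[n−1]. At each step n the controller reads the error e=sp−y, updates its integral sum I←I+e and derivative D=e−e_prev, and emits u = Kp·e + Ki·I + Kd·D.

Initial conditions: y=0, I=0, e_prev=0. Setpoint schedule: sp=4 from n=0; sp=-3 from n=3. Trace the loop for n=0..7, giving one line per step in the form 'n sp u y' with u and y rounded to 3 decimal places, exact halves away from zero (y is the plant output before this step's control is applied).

0 4 9.000 0.000
1 4 -4.188 6.750
2 4 20.210 -3.816
3 -3 -36.555 15.539
4 -3 58.229 -28.970
5 -3 -108.019 46.569
6 -3 177.722 -85.671
7 -3 -317.669 141.859

(exact arithmetic carried between steps; '≈' marks a value shown rounded to 6 d.p. or computed from one; I and e_prev carry over from the previous line; the table rounds u and y to 3 d.p., halves away from zero)
n=0: y=0, sp=4, e=sp−y=4; I=4, D=e−e_prev=4; u=3/4·4+1·4+1/2·4=9; next y=-1/10·0+3/4·9=6.75
n=1: y=6.75, sp=4, e=sp−y=-2.75; I=1.25, D=e−e_prev=-6.75; u=3/4·(-2.75)+1·1.25+1/2·(-6.75)=-4.1875; next y=-1/10·6.75+3/4·(-4.1875)=-3.815625
n=2: y=-3.815625, sp=4, e=sp−y=7.815625; I=9.065625, D=e−e_prev=10.565625; u=3/4·7.815625+1·9.065625+1/2·10.565625≈20.210156; next y=-1/10·(-3.815625)+3/4·20.210156≈15.539180
n=3: y≈15.539180, sp=-3, e=sp−y≈-18.539180; I≈-9.473555, D=e−e_prev≈-26.354805; u=3/4·(-18.539180)+1·(-9.473555)+1/2·(-26.354805)≈-36.555342; next y=-1/10·15.539180+3/4·(-36.555342)≈-28.970424
n=4: y≈-28.970424, sp=-3, e=sp−y≈25.970424; I≈16.496870, D=e−e_prev≈44.509604; u=3/4·25.970424+1·16.496870+1/2·44.509604≈58.229490; next y=-1/10·(-28.970424)+3/4·58.229490≈46.569160
n=5: y≈46.569160, sp=-3, e=sp−y≈-49.569160; I≈-33.072290, D=e−e_prev≈-75.539584; u=3/4·(-49.569160)+1·(-33.072290)+1/2·(-75.539584)≈-108.018952; next y=-1/10·46.569160+3/4·(-108.018952)≈-85.671130
n=6: y≈-85.671130, sp=-3, e=sp−y≈82.671130; I≈49.598840, D=e−e_prev≈132.240290; u=3/4·82.671130+1·49.598840+1/2·132.240290≈177.722332; next y=-1/10·(-85.671130)+3/4·177.722332≈141.858862
n=7: y≈141.858862, sp=-3, e=sp−y≈-144.858862; I≈-95.260022, D=e−e_prev≈-227.529992; u=3/4·(-144.858862)+1·(-95.260022)+1/2·(-227.529992)≈-317.669165; next y=-1/10·141.858862+3/4·(-317.669165)≈-252.437760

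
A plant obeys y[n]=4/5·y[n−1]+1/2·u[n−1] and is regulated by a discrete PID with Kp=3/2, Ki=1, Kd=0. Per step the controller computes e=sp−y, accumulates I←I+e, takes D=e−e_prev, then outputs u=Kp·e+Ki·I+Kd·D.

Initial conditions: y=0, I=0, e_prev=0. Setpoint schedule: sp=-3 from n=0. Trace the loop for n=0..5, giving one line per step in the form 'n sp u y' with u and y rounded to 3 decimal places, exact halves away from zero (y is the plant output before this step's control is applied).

(exact arithmetic carried between steps; '≈' marks a value shown rounded to 6 d.p. or computed from one; I and e_prev carry over from the previous line; the table rounds u and y to 3 d.p., halves away from zero)
n=0: y=0, sp=-3, e=sp−y=-3; I=-3, D=e−e_prev=-3; u=3/2·(-3)+1·(-3)+0·(-3)=-7.5; next y=4/5·0+1/2·(-7.5)=-3.75
n=1: y=-3.75, sp=-3, e=sp−y=0.75; I=-2.25, D=e−e_prev=3.75; u=3/2·0.75+1·(-2.25)+0·3.75=-1.125; next y=4/5·(-3.75)+1/2·(-1.125)=-3.5625
n=2: y=-3.5625, sp=-3, e=sp−y=0.5625; I=-1.6875, D=e−e_prev=-0.1875; u=3/2·0.5625+1·(-1.6875)+0·(-0.1875)=-0.84375; next y=4/5·(-3.5625)+1/2·(-0.84375)=-3.271875
n=3: y=-3.271875, sp=-3, e=sp−y=0.271875; I=-1.415625, D=e−e_prev=-0.290625; u=3/2·0.271875+1·(-1.415625)+0·(-0.290625)≈-1.007813; next y=4/5·(-3.271875)+1/2·(-1.007813)≈-3.121406
n=4: y≈-3.121406, sp=-3, e=sp−y≈0.121406; I≈-1.294219, D=e−e_prev≈-0.150469; u=3/2·0.121406+1·(-1.294219)+0·(-0.150469)≈-1.112109; next y=4/5·(-3.121406)+1/2·(-1.112109)≈-3.053180
n=5: y≈-3.053180, sp=-3, e=sp−y≈0.053180; I≈-1.241039, D=e−e_prev≈-0.068227; u=3/2·0.053180+1·(-1.241039)+0·(-0.068227)≈-1.161270; next y=4/5·(-3.053180)+1/2·(-1.161270)≈-3.023179

0 -3 -7.500 0.000
1 -3 -1.125 -3.750
2 -3 -0.844 -3.563
3 -3 -1.008 -3.272
4 -3 -1.112 -3.121
5 -3 -1.161 -3.053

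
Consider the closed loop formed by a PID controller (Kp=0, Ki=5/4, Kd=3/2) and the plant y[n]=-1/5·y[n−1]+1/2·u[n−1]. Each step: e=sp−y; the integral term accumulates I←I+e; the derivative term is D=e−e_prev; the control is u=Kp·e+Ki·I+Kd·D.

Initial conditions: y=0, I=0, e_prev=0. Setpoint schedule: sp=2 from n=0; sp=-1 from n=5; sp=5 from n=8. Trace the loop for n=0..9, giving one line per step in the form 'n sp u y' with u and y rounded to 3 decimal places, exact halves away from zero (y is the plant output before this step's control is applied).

(exact arithmetic carried between steps; '≈' marks a value shown rounded to 6 d.p. or computed from one; I and e_prev carry over from the previous line; the table rounds u and y to 3 d.p., halves away from zero)
n=0: y=0, sp=2, e=sp−y=2; I=2, D=e−e_prev=2; u=0·2+5/4·2+3/2·2=5.5; next y=-1/5·0+1/2·5.5=2.75
n=1: y=2.75, sp=2, e=sp−y=-0.75; I=1.25, D=e−e_prev=-2.75; u=0·(-0.75)+5/4·1.25+3/2·(-2.75)=-2.5625; next y=-1/5·2.75+1/2·(-2.5625)=-1.83125
n=2: y=-1.83125, sp=2, e=sp−y=3.83125; I=5.08125, D=e−e_prev=4.58125; u=0·3.83125+5/4·5.08125+3/2·4.58125≈13.223438; next y=-1/5·(-1.83125)+1/2·13.223438≈6.977969
n=3: y≈6.977969, sp=2, e=sp−y≈-4.977969; I≈0.103281, D=e−e_prev≈-8.809219; u=0·(-4.977969)+5/4·0.103281+3/2·(-8.809219)≈-13.084727; next y=-1/5·6.977969+1/2·(-13.084727)≈-7.937957
n=4: y≈-7.937957, sp=2, e=sp−y≈9.937957; I≈10.041238, D=e−e_prev≈14.915926; u=0·9.937957+5/4·10.041238+3/2·14.915926≈34.925437; next y=-1/5·(-7.937957)+1/2·34.925437≈19.050310
n=5: y≈19.050310, sp=-1, e=sp−y≈-20.050310; I≈-10.009071, D=e−e_prev≈-29.988267; u=0·(-20.050310)+5/4·(-10.009071)+3/2·(-29.988267)≈-57.493739; next y=-1/5·19.050310+1/2·(-57.493739)≈-32.556932
n=6: y≈-32.556932, sp=-1, e=sp−y≈31.556932; I≈21.547860, D=e−e_prev≈51.607241; u=0·31.556932+5/4·21.547860+3/2·51.607241≈104.345687; next y=-1/5·(-32.556932)+1/2·104.345687≈58.684230
n=7: y≈58.684230, sp=-1, e=sp−y≈-59.684230; I≈-38.136370, D=e−e_prev≈-91.241161; u=0·(-59.684230)+5/4·(-38.136370)+3/2·(-91.241161)≈-184.532204; next y=-1/5·58.684230+1/2·(-184.532204)≈-104.002948
n=8: y≈-104.002948, sp=5, e=sp−y≈109.002948; I≈70.866578, D=e−e_prev≈168.687178; u=0·109.002948+5/4·70.866578+3/2·168.687178≈341.613990; next y=-1/5·(-104.002948)+1/2·341.613990≈191.607585
n=9: y≈191.607585, sp=5, e=sp−y≈-186.607585; I≈-115.741006, D=e−e_prev≈-295.610533; u=0·(-186.607585)+5/4·(-115.741006)+3/2·(-295.610533)≈-588.092057; next y=-1/5·191.607585+1/2·(-588.092057)≈-332.367545

0 2 5.500 0.000
1 2 -2.563 2.750
2 2 13.223 -1.831
3 2 -13.085 6.978
4 2 34.925 -7.938
5 -1 -57.494 19.050
6 -1 104.346 -32.557
7 -1 -184.532 58.684
8 5 341.614 -104.003
9 5 -588.092 191.608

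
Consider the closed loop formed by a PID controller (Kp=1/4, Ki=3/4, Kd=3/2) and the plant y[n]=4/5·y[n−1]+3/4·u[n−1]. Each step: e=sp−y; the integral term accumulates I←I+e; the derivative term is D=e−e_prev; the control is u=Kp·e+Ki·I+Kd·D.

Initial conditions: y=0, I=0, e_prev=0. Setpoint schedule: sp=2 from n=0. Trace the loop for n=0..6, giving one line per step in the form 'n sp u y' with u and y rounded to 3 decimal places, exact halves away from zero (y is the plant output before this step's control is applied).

(exact arithmetic carried between steps; '≈' marks a value shown rounded to 6 d.p. or computed from one; I and e_prev carry over from the previous line; the table rounds u and y to 3 d.p., halves away from zero)
n=0: y=0, sp=2, e=sp−y=2; I=2, D=e−e_prev=2; u=1/4·2+3/4·2+3/2·2=5; next y=4/5·0+3/4·5=3.75
n=1: y=3.75, sp=2, e=sp−y=-1.75; I=0.25, D=e−e_prev=-3.75; u=1/4·(-1.75)+3/4·0.25+3/2·(-3.75)=-5.875; next y=4/5·3.75+3/4·(-5.875)=-1.40625
n=2: y=-1.40625, sp=2, e=sp−y=3.40625; I=3.65625, D=e−e_prev=5.15625; u=1/4·3.40625+3/4·3.65625+3/2·5.15625=11.328125; next y=4/5·(-1.40625)+3/4·11.328125≈7.371094
n=3: y≈7.371094, sp=2, e=sp−y≈-5.371094; I≈-1.714844, D=e−e_prev≈-8.777344; u=1/4·(-5.371094)+3/4·(-1.714844)+3/2·(-8.777344)≈-15.794922; next y=4/5·7.371094+3/4·(-15.794922)≈-5.949316
n=4: y≈-5.949316, sp=2, e=sp−y≈7.949316; I≈6.234473, D=e−e_prev≈13.320410; u=1/4·7.949316+3/4·6.234473+3/2·13.320410≈26.643799; next y=4/5·(-5.949316)+3/4·26.643799≈15.223396
n=5: y≈15.223396, sp=2, e=sp−y≈-13.223396; I≈-6.988923, D=e−e_prev≈-21.172712; u=1/4·(-13.223396)+3/4·(-6.988923)+3/2·(-21.172712)≈-40.306610; next y=4/5·15.223396+3/4·(-40.306610)≈-18.051241
n=6: y≈-18.051241, sp=2, e=sp−y≈20.051241; I≈13.062317, D=e−e_prev≈33.274637; u=1/4·20.051241+3/4·13.062317+3/2·33.274637≈64.721503; next y=4/5·(-18.051241)+3/4·64.721503≈34.100135

0 2 5.000 0.000
1 2 -5.875 3.750
2 2 11.328 -1.406
3 2 -15.795 7.371
4 2 26.644 -5.949
5 2 -40.307 15.223
6 2 64.722 -18.051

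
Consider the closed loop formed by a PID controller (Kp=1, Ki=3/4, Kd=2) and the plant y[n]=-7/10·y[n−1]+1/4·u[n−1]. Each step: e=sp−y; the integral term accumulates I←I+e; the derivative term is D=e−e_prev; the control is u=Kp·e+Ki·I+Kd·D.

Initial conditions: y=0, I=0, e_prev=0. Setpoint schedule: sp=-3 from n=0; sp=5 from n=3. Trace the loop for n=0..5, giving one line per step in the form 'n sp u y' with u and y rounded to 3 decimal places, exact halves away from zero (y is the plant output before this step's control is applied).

0 -3 -11.250 0.000
1 -3 3.047 -2.813
2 -3 -23.505 2.730
3 5 52.726 -7.788
4 5 -73.796 18.633
5 5 156.787 -31.492

(exact arithmetic carried between steps; '≈' marks a value shown rounded to 6 d.p. or computed from one; I and e_prev carry over from the previous line; the table rounds u and y to 3 d.p., halves away from zero)
n=0: y=0, sp=-3, e=sp−y=-3; I=-3, D=e−e_prev=-3; u=1·(-3)+3/4·(-3)+2·(-3)=-11.25; next y=-7/10·0+1/4·(-11.25)=-2.8125
n=1: y=-2.8125, sp=-3, e=sp−y=-0.1875; I=-3.1875, D=e−e_prev=2.8125; u=1·(-0.1875)+3/4·(-3.1875)+2·2.8125=3.046875; next y=-7/10·(-2.8125)+1/4·3.046875≈2.730469
n=2: y≈2.730469, sp=-3, e=sp−y≈-5.730469; I≈-8.917969, D=e−e_prev≈-5.542969; u=1·(-5.730469)+3/4·(-8.917969)+2·(-5.542969)≈-23.504883; next y=-7/10·2.730469+1/4·(-23.504883)≈-7.787549
n=3: y≈-7.787549, sp=5, e=sp−y≈12.787549; I≈3.869580, D=e−e_prev≈18.518018; u=1·12.787549+3/4·3.869580+2·18.518018≈52.725769; next y=-7/10·(-7.787549)+1/4·52.725769≈18.632726
n=4: y≈18.632726, sp=5, e=sp−y≈-13.632726; I≈-9.763146, D=e−e_prev≈-26.420275; u=1·(-13.632726)+3/4·(-9.763146)+2·(-26.420275)≈-73.795637; next y=-7/10·18.632726+1/4·(-73.795637)≈-31.491818
n=5: y≈-31.491818, sp=5, e=sp−y≈36.491818; I≈26.728671, D=e−e_prev≈50.124544; u=1·36.491818+3/4·26.728671+2·50.124544≈156.787409; next y=-7/10·(-31.491818)+1/4·156.787409≈61.241125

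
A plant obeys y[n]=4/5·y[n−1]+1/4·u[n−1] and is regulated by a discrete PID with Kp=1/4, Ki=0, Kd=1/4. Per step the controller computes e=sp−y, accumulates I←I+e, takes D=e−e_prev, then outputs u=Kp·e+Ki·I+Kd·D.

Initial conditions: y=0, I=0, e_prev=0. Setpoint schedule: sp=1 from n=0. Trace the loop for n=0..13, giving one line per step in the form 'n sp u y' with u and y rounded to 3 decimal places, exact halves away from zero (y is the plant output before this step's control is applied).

(exact arithmetic carried between steps; '≈' marks a value shown rounded to 6 d.p. or computed from one; I and e_prev carry over from the previous line; the table rounds u and y to 3 d.p., halves away from zero)
n=0: y=0, sp=1, e=sp−y=1; I=1, D=e−e_prev=1; u=1/4·1+0·1+1/4·1=0.5; next y=4/5·0+1/4·0.5=0.125
n=1: y=0.125, sp=1, e=sp−y=0.875; I=1.875, D=e−e_prev=-0.125; u=1/4·0.875+0·1.875+1/4·(-0.125)=0.1875; next y=4/5·0.125+1/4·0.1875=0.146875
n=2: y=0.146875, sp=1, e=sp−y=0.853125; I=2.728125, D=e−e_prev=-0.021875; u=1/4·0.853125+0·2.728125+1/4·(-0.021875)≈0.207813; next y=4/5·0.146875+1/4·0.207813≈0.169453
n=3: y≈0.169453, sp=1, e=sp−y≈0.830547; I≈3.558672, D=e−e_prev≈-0.022578; u=1/4·0.830547+0·3.558672+1/4·(-0.022578)≈0.201992; next y=4/5·0.169453+1/4·0.201992≈0.186061
n=4: y≈0.186061, sp=1, e=sp−y≈0.813939; I≈4.372611, D=e−e_prev≈-0.016607; u=1/4·0.813939+0·4.372611+1/4·(-0.016607)≈0.199333; next y=4/5·0.186061+1/4·0.199333≈0.198682
n=5: y≈0.198682, sp=1, e=sp−y≈0.801318; I≈5.173930, D=e−e_prev≈-0.012621; u=1/4·0.801318+0·5.173930+1/4·(-0.012621)≈0.197174; next y=4/5·0.198682+1/4·0.197174≈0.208239
n=6: y≈0.208239, sp=1, e=sp−y≈0.791761; I≈5.965691, D=e−e_prev≈-0.009557; u=1/4·0.791761+0·5.965691+1/4·(-0.009557)≈0.195551; next y=4/5·0.208239+1/4·0.195551≈0.215479
n=7: y≈0.215479, sp=1, e=sp−y≈0.784521; I≈6.750212, D=e−e_prev≈-0.007240; u=1/4·0.784521+0·6.750212+1/4·(-0.007240)≈0.194320; next y=4/5·0.215479+1/4·0.194320≈0.220963
n=8: y≈0.220963, sp=1, e=sp−y≈0.779037; I≈7.529249, D=e−e_prev≈-0.005484; u=1/4·0.779037+0·7.529249+1/4·(-0.005484)≈0.193388; next y=4/5·0.220963+1/4·0.193388≈0.225118
n=9: y≈0.225118, sp=1, e=sp−y≈0.774882; I≈8.304131, D=e−e_prev≈-0.004154; u=1/4·0.774882+0·8.304131+1/4·(-0.004154)≈0.192682; next y=4/5·0.225118+1/4·0.192682≈0.228265
n=10: y≈0.228265, sp=1, e=sp−y≈0.771735; I≈9.075867, D=e−e_prev≈-0.003147; u=1/4·0.771735+0·9.075867+1/4·(-0.003147)≈0.192147; next y=4/5·0.228265+1/4·0.192147≈0.230648
n=11: y≈0.230648, sp=1, e=sp−y≈0.769352; I≈9.845218, D=e−e_prev≈-0.002384; u=1/4·0.769352+0·9.845218+1/4·(-0.002384)≈0.191742; next y=4/5·0.230648+1/4·0.191742≈0.232454
n=12: y≈0.232454, sp=1, e=sp−y≈0.767546; I≈10.612764, D=e−e_prev≈-0.001806; u=1/4·0.767546+0·10.612764+1/4·(-0.001806)≈0.191435; next y=4/5·0.232454+1/4·0.191435≈0.233822
n=13: y≈0.233822, sp=1, e=sp−y≈0.766178; I≈11.378942, D=e−e_prev≈-0.001368; u=1/4·0.766178+0·11.378942+1/4·(-0.001368)≈0.191202; next y=4/5·0.233822+1/4·0.191202≈0.234858

0 1 0.500 0.000
1 1 0.188 0.125
2 1 0.208 0.147
3 1 0.202 0.169
4 1 0.199 0.186
5 1 0.197 0.199
6 1 0.196 0.208
7 1 0.194 0.215
8 1 0.193 0.221
9 1 0.193 0.225
10 1 0.192 0.228
11 1 0.192 0.231
12 1 0.191 0.232
13 1 0.191 0.234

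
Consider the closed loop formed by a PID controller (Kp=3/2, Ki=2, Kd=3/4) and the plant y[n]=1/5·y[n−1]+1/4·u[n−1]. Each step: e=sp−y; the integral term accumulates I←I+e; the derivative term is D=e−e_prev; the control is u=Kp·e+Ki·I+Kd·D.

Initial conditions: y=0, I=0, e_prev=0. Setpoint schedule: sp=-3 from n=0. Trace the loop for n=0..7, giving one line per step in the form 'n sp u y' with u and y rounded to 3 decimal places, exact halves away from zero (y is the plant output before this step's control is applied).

0 -3 -12.750 0.000
1 -3 -2.953 -3.188
2 -3 -12.669 -1.376
3 -3 -5.776 -3.442
4 -3 -12.008 -2.132
5 -3 -7.252 -3.428
6 -3 -11.319 -2.499
7 -3 -8.094 -3.329

(exact arithmetic carried between steps; '≈' marks a value shown rounded to 6 d.p. or computed from one; I and e_prev carry over from the previous line; the table rounds u and y to 3 d.p., halves away from zero)
n=0: y=0, sp=-3, e=sp−y=-3; I=-3, D=e−e_prev=-3; u=3/2·(-3)+2·(-3)+3/4·(-3)=-12.75; next y=1/5·0+1/4·(-12.75)=-3.1875
n=1: y=-3.1875, sp=-3, e=sp−y=0.1875; I=-2.8125, D=e−e_prev=3.1875; u=3/2·0.1875+2·(-2.8125)+3/4·3.1875=-2.953125; next y=1/5·(-3.1875)+1/4·(-2.953125)≈-1.375781
n=2: y≈-1.375781, sp=-3, e=sp−y≈-1.624219; I≈-4.436719, D=e−e_prev≈-1.811719; u=3/2·(-1.624219)+2·(-4.436719)+3/4·(-1.811719)≈-12.668555; next y=1/5·(-1.375781)+1/4·(-12.668555)≈-3.442295
n=3: y≈-3.442295, sp=-3, e=sp−y≈0.442295; I≈-3.994424, D=e−e_prev≈2.066514; u=3/2·0.442295+2·(-3.994424)+3/4·2.066514≈-5.775520; next y=1/5·(-3.442295)+1/4·(-5.775520)≈-2.132339
n=4: y≈-2.132339, sp=-3, e=sp−y≈-0.867661; I≈-4.862085, D=e−e_prev≈-1.309956; u=3/2·(-0.867661)+2·(-4.862085)+3/4·(-1.309956)≈-12.008128; next y=1/5·(-2.132339)+1/4·(-12.008128)≈-3.428500
n=5: y≈-3.428500, sp=-3, e=sp−y≈0.428500; I≈-4.433585, D=e−e_prev≈1.296161; u=3/2·0.428500+2·(-4.433585)+3/4·1.296161≈-7.252300; next y=1/5·(-3.428500)+1/4·(-7.252300)≈-2.498775
n=6: y≈-2.498775, sp=-3, e=sp−y≈-0.501225; I≈-4.934810, D=e−e_prev≈-0.929725; u=3/2·(-0.501225)+2·(-4.934810)+3/4·(-0.929725)≈-11.318752; next y=1/5·(-2.498775)+1/4·(-11.318752)≈-3.329443
n=7: y≈-3.329443, sp=-3, e=sp−y≈0.329443; I≈-4.605367, D=e−e_prev≈0.830668; u=3/2·0.329443+2·(-4.605367)+3/4·0.830668≈-8.093569; next y=1/5·(-3.329443)+1/4·(-8.093569)≈-2.689281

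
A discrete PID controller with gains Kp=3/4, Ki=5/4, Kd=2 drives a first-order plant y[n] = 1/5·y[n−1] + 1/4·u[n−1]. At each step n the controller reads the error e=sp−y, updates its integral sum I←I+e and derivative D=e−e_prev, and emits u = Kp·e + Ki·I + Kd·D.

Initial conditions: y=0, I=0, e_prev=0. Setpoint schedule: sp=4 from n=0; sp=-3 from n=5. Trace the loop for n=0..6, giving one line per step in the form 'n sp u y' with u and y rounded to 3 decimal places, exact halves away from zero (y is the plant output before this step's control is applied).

0 4 16.000 0.000
1 4 -3.000 4.000
2 4 20.800 0.050
3 4 -2.803 5.210
4 4 25.480 0.341
5 -3 -32.072 6.438
6 -3 34.998 -6.730

(exact arithmetic carried between steps; '≈' marks a value shown rounded to 6 d.p. or computed from one; I and e_prev carry over from the previous line; the table rounds u and y to 3 d.p., halves away from zero)
n=0: y=0, sp=4, e=sp−y=4; I=4, D=e−e_prev=4; u=3/4·4+5/4·4+2·4=16; next y=1/5·0+1/4·16=4
n=1: y=4, sp=4, e=sp−y=0; I=4, D=e−e_prev=-4; u=3/4·0+5/4·4+2·(-4)=-3; next y=1/5·4+1/4·(-3)=0.05
n=2: y=0.05, sp=4, e=sp−y=3.95; I=7.95, D=e−e_prev=3.95; u=3/4·3.95+5/4·7.95+2·3.95=20.8; next y=1/5·0.05+1/4·20.8=5.21
n=3: y=5.21, sp=4, e=sp−y=-1.21; I=6.74, D=e−e_prev=-5.16; u=3/4·(-1.21)+5/4·6.74+2·(-5.16)=-2.8025; next y=1/5·5.21+1/4·(-2.8025)=0.341375
n=4: y=0.341375, sp=4, e=sp−y=3.658625; I=10.398625, D=e−e_prev=4.868625; u=3/4·3.658625+5/4·10.398625+2·4.868625=25.4795; next y=1/5·0.341375+1/4·25.4795=6.43815
n=5: y=6.43815, sp=-3, e=sp−y=-9.43815; I=0.960475, D=e−e_prev=-13.096775; u=3/4·(-9.43815)+5/4·0.960475+2·(-13.096775)≈-32.071569; next y=1/5·6.43815+1/4·(-32.071569)≈-6.730262
n=6: y≈-6.730262, sp=-3, e=sp−y≈3.730262; I≈4.690737, D=e−e_prev≈13.168412; u=3/4·3.730262+5/4·4.690737+2·13.168412≈34.997943; next y=1/5·(-6.730262)+1/4·34.997943≈7.403433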